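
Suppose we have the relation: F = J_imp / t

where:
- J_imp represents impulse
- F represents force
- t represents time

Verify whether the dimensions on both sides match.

Yes

J_imp (impulse) has dimensions [L M T^-1].
F (force) has dimensions [L M T^-2].
t (time) has dimensions [T].

Left side: [L M T^-2]
Right side: [L M T^-2]

Both sides have the same dimensions, so the equation is dimensionally consistent.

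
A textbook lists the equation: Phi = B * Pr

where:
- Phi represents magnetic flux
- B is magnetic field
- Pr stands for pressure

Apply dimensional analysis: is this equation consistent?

No

Phi (magnetic flux) has dimensions [I^-1 L^2 M T^-2].
B (magnetic field) has dimensions [I^-1 M T^-2].
Pr (pressure) has dimensions [L^-1 M T^-2].

Left side: [I^-1 L^2 M T^-2]
Right side: [I^-1 L^-1 M^2 T^-4]

The two sides have different dimensions, so the equation is NOT dimensionally consistent.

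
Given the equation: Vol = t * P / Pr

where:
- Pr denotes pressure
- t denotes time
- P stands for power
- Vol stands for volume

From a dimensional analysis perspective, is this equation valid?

Yes

Pr (pressure) has dimensions [L^-1 M T^-2].
t (time) has dimensions [T].
P (power) has dimensions [L^2 M T^-3].
Vol (volume) has dimensions [L^3].

Left side: [L^3]
Right side: [L^3]

Both sides have the same dimensions, so the equation is dimensionally consistent.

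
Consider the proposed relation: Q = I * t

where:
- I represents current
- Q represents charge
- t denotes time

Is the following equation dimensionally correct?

Yes

I (current) has dimensions [I].
Q (charge) has dimensions [I T].
t (time) has dimensions [T].

Left side: [I T]
Right side: [I T]

Both sides have the same dimensions, so the equation is dimensionally consistent.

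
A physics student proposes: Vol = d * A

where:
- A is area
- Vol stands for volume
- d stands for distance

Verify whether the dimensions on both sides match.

Yes

A (area) has dimensions [L^2].
Vol (volume) has dimensions [L^3].
d (distance) has dimensions [L].

Left side: [L^3]
Right side: [L^3]

Both sides have the same dimensions, so the equation is dimensionally consistent.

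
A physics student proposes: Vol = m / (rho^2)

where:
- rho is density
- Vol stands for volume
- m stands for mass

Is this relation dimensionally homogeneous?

No

rho (density) has dimensions [L^-3 M].
Vol (volume) has dimensions [L^3].
m (mass) has dimensions [M].

Left side: [L^3]
Right side: [L^6 M^-1]

The two sides have different dimensions, so the equation is NOT dimensionally consistent.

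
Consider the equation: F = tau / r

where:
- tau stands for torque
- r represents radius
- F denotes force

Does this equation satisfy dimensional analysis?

Yes

tau (torque) has dimensions [L^2 M T^-2].
r (radius) has dimensions [L].
F (force) has dimensions [L M T^-2].

Left side: [L M T^-2]
Right side: [L M T^-2]

Both sides have the same dimensions, so the equation is dimensionally consistent.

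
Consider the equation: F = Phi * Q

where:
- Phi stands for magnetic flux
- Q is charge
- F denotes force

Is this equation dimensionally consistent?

No

Phi (magnetic flux) has dimensions [I^-1 L^2 M T^-2].
Q (charge) has dimensions [I T].
F (force) has dimensions [L M T^-2].

Left side: [L M T^-2]
Right side: [L^2 M T^-1]

The two sides have different dimensions, so the equation is NOT dimensionally consistent.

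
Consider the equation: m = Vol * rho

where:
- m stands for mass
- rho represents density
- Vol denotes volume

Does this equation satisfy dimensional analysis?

Yes

m (mass) has dimensions [M].
rho (density) has dimensions [L^-3 M].
Vol (volume) has dimensions [L^3].

Left side: [M]
Right side: [M]

Both sides have the same dimensions, so the equation is dimensionally consistent.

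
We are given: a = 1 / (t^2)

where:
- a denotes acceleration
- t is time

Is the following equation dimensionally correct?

No

a (acceleration) has dimensions [L T^-2].
t (time) has dimensions [T].

Left side: [L T^-2]
Right side: [T^-2]

The two sides have different dimensions, so the equation is NOT dimensionally consistent.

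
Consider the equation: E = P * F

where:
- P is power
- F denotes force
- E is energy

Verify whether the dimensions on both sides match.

No

P (power) has dimensions [L^2 M T^-3].
F (force) has dimensions [L M T^-2].
E (energy) has dimensions [L^2 M T^-2].

Left side: [L^2 M T^-2]
Right side: [L^3 M^2 T^-5]

The two sides have different dimensions, so the equation is NOT dimensionally consistent.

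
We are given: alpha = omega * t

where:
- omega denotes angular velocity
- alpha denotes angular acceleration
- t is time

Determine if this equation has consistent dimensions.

No

omega (angular velocity) has dimensions [T^-1].
alpha (angular acceleration) has dimensions [T^-2].
t (time) has dimensions [T].

Left side: [T^-2]
Right side: [dimensionless]

The two sides have different dimensions, so the equation is NOT dimensionally consistent.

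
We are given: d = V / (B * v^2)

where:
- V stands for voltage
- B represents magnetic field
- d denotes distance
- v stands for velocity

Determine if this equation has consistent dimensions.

No

V (voltage) has dimensions [I^-1 L^2 M T^-3].
B (magnetic field) has dimensions [I^-1 M T^-2].
d (distance) has dimensions [L].
v (velocity) has dimensions [L T^-1].

Left side: [L]
Right side: [T]

The two sides have different dimensions, so the equation is NOT dimensionally consistent.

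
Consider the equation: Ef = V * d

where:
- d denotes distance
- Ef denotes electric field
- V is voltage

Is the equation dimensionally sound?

No

d (distance) has dimensions [L].
Ef (electric field) has dimensions [I^-1 L M T^-3].
V (voltage) has dimensions [I^-1 L^2 M T^-3].

Left side: [I^-1 L M T^-3]
Right side: [I^-1 L^3 M T^-3]

The two sides have different dimensions, so the equation is NOT dimensionally consistent.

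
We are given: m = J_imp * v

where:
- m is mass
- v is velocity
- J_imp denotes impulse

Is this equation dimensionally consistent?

No

m (mass) has dimensions [M].
v (velocity) has dimensions [L T^-1].
J_imp (impulse) has dimensions [L M T^-1].

Left side: [M]
Right side: [L^2 M T^-2]

The two sides have different dimensions, so the equation is NOT dimensionally consistent.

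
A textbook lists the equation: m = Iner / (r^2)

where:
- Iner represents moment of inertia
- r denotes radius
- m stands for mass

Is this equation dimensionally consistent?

Yes

Iner (moment of inertia) has dimensions [L^2 M].
r (radius) has dimensions [L].
m (mass) has dimensions [M].

Left side: [M]
Right side: [M]

Both sides have the same dimensions, so the equation is dimensionally consistent.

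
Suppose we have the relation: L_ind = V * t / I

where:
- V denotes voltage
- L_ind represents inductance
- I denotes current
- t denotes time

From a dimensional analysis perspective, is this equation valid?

Yes

V (voltage) has dimensions [I^-1 L^2 M T^-3].
L_ind (inductance) has dimensions [I^-2 L^2 M T^-2].
I (current) has dimensions [I].
t (time) has dimensions [T].

Left side: [I^-2 L^2 M T^-2]
Right side: [I^-2 L^2 M T^-2]

Both sides have the same dimensions, so the equation is dimensionally consistent.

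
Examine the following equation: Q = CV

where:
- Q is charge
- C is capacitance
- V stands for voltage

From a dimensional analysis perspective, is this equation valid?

Yes

Q (charge) has dimensions [I T].
C (capacitance) has dimensions [I^2 L^-2 M^-1 T^4].
V (voltage) has dimensions [I^-1 L^2 M T^-3].

Left side: [I T]
Right side: [I T]

Both sides have the same dimensions, so the equation is dimensionally consistent.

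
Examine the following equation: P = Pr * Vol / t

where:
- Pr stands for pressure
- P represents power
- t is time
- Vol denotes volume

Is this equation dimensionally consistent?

Yes

Pr (pressure) has dimensions [L^-1 M T^-2].
P (power) has dimensions [L^2 M T^-3].
t (time) has dimensions [T].
Vol (volume) has dimensions [L^3].

Left side: [L^2 M T^-3]
Right side: [L^2 M T^-3]

Both sides have the same dimensions, so the equation is dimensionally consistent.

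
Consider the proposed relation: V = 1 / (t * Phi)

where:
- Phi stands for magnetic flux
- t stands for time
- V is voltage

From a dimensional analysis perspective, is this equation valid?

No

Phi (magnetic flux) has dimensions [I^-1 L^2 M T^-2].
t (time) has dimensions [T].
V (voltage) has dimensions [I^-1 L^2 M T^-3].

Left side: [I^-1 L^2 M T^-3]
Right side: [I L^-2 M^-1 T]

The two sides have different dimensions, so the equation is NOT dimensionally consistent.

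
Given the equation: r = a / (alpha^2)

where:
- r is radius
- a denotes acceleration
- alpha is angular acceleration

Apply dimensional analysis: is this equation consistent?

No

r (radius) has dimensions [L].
a (acceleration) has dimensions [L T^-2].
alpha (angular acceleration) has dimensions [T^-2].

Left side: [L]
Right side: [L T^2]

The two sides have different dimensions, so the equation is NOT dimensionally consistent.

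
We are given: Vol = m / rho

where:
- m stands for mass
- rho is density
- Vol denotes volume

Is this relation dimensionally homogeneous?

Yes

m (mass) has dimensions [M].
rho (density) has dimensions [L^-3 M].
Vol (volume) has dimensions [L^3].

Left side: [L^3]
Right side: [L^3]

Both sides have the same dimensions, so the equation is dimensionally consistent.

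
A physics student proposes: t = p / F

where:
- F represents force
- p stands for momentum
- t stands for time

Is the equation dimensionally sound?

Yes

F (force) has dimensions [L M T^-2].
p (momentum) has dimensions [L M T^-1].
t (time) has dimensions [T].

Left side: [T]
Right side: [T]

Both sides have the same dimensions, so the equation is dimensionally consistent.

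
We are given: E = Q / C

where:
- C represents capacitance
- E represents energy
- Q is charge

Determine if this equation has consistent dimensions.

No

C (capacitance) has dimensions [I^2 L^-2 M^-1 T^4].
E (energy) has dimensions [L^2 M T^-2].
Q (charge) has dimensions [I T].

Left side: [L^2 M T^-2]
Right side: [I^-1 L^2 M T^-3]

The two sides have different dimensions, so the equation is NOT dimensionally consistent.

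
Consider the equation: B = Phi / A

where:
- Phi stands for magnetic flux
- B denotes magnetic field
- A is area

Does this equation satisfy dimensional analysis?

Yes

Phi (magnetic flux) has dimensions [I^-1 L^2 M T^-2].
B (magnetic field) has dimensions [I^-1 M T^-2].
A (area) has dimensions [L^2].

Left side: [I^-1 M T^-2]
Right side: [I^-1 M T^-2]

Both sides have the same dimensions, so the equation is dimensionally consistent.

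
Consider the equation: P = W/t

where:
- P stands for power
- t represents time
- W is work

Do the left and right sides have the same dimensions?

Yes

P (power) has dimensions [L^2 M T^-3].
t (time) has dimensions [T].
W (work) has dimensions [L^2 M T^-2].

Left side: [L^2 M T^-3]
Right side: [L^2 M T^-3]

Both sides have the same dimensions, so the equation is dimensionally consistent.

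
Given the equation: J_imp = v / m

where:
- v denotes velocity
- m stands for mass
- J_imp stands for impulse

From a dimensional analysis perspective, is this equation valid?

No

v (velocity) has dimensions [L T^-1].
m (mass) has dimensions [M].
J_imp (impulse) has dimensions [L M T^-1].

Left side: [L M T^-1]
Right side: [L M^-1 T^-1]

The two sides have different dimensions, so the equation is NOT dimensionally consistent.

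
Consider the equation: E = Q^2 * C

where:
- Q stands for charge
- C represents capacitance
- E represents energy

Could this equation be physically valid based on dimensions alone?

No

Q (charge) has dimensions [I T].
C (capacitance) has dimensions [I^2 L^-2 M^-1 T^4].
E (energy) has dimensions [L^2 M T^-2].

Left side: [L^2 M T^-2]
Right side: [I^4 L^-2 M^-1 T^6]

The two sides have different dimensions, so the equation is NOT dimensionally consistent.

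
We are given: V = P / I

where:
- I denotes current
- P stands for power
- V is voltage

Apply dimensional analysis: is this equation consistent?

Yes

I (current) has dimensions [I].
P (power) has dimensions [L^2 M T^-3].
V (voltage) has dimensions [I^-1 L^2 M T^-3].

Left side: [I^-1 L^2 M T^-3]
Right side: [I^-1 L^2 M T^-3]

Both sides have the same dimensions, so the equation is dimensionally consistent.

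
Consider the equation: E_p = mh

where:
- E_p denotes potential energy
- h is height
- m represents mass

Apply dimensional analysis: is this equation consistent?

No

E_p (potential energy) has dimensions [L^2 M T^-2].
h (height) has dimensions [L].
m (mass) has dimensions [M].

Left side: [L^2 M T^-2]
Right side: [L M]

The two sides have different dimensions, so the equation is NOT dimensionally consistent.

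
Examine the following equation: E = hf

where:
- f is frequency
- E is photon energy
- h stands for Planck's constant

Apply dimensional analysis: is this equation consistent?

Yes

f (frequency) has dimensions [T^-1].
E (photon energy) has dimensions [L^2 M T^-2].
h (Planck's constant) has dimensions [L^2 M T^-1].

Left side: [L^2 M T^-2]
Right side: [L^2 M T^-2]

Both sides have the same dimensions, so the equation is dimensionally consistent.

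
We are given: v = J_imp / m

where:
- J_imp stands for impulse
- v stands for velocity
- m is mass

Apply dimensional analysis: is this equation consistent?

Yes

J_imp (impulse) has dimensions [L M T^-1].
v (velocity) has dimensions [L T^-1].
m (mass) has dimensions [M].

Left side: [L T^-1]
Right side: [L T^-1]

Both sides have the same dimensions, so the equation is dimensionally consistent.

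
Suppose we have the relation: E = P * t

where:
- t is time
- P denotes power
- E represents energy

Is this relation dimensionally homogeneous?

Yes

t (time) has dimensions [T].
P (power) has dimensions [L^2 M T^-3].
E (energy) has dimensions [L^2 M T^-2].

Left side: [L^2 M T^-2]
Right side: [L^2 M T^-2]

Both sides have the same dimensions, so the equation is dimensionally consistent.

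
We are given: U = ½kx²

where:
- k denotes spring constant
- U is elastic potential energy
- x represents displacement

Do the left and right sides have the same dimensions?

Yes

k (spring constant) has dimensions [M T^-2].
U (elastic potential energy) has dimensions [L^2 M T^-2].
x (displacement) has dimensions [L].

Left side: [L^2 M T^-2]
Right side: [L^2 M T^-2]

Both sides have the same dimensions, so the equation is dimensionally consistent.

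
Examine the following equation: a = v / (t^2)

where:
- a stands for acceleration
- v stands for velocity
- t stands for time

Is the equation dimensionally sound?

No

a (acceleration) has dimensions [L T^-2].
v (velocity) has dimensions [L T^-1].
t (time) has dimensions [T].

Left side: [L T^-2]
Right side: [L T^-3]

The two sides have different dimensions, so the equation is NOT dimensionally consistent.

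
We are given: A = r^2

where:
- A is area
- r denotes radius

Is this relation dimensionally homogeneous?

Yes

A (area) has dimensions [L^2].
r (radius) has dimensions [L].

Left side: [L^2]
Right side: [L^2]

Both sides have the same dimensions, so the equation is dimensionally consistent.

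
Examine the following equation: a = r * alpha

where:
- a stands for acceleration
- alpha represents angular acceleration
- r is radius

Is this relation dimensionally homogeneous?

Yes

a (acceleration) has dimensions [L T^-2].
alpha (angular acceleration) has dimensions [T^-2].
r (radius) has dimensions [L].

Left side: [L T^-2]
Right side: [L T^-2]

Both sides have the same dimensions, so the equation is dimensionally consistent.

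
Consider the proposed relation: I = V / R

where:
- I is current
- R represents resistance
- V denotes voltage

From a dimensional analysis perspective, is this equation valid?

Yes

I (current) has dimensions [I].
R (resistance) has dimensions [I^-2 L^2 M T^-3].
V (voltage) has dimensions [I^-1 L^2 M T^-3].

Left side: [I]
Right side: [I]

Both sides have the same dimensions, so the equation is dimensionally consistent.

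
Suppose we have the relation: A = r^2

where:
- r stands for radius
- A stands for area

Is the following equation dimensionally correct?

Yes

r (radius) has dimensions [L].
A (area) has dimensions [L^2].

Left side: [L^2]
Right side: [L^2]

Both sides have the same dimensions, so the equation is dimensionally consistent.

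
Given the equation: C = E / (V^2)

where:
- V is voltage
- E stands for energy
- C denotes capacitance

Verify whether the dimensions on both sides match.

Yes

V (voltage) has dimensions [I^-1 L^2 M T^-3].
E (energy) has dimensions [L^2 M T^-2].
C (capacitance) has dimensions [I^2 L^-2 M^-1 T^4].

Left side: [I^2 L^-2 M^-1 T^4]
Right side: [I^2 L^-2 M^-1 T^4]

Both sides have the same dimensions, so the equation is dimensionally consistent.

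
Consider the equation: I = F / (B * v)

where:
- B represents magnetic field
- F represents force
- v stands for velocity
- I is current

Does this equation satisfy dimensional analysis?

No

B (magnetic field) has dimensions [I^-1 M T^-2].
F (force) has dimensions [L M T^-2].
v (velocity) has dimensions [L T^-1].
I (current) has dimensions [I].

Left side: [I]
Right side: [I T]

The two sides have different dimensions, so the equation is NOT dimensionally consistent.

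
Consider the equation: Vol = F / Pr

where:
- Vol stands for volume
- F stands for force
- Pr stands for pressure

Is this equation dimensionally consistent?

No

Vol (volume) has dimensions [L^3].
F (force) has dimensions [L M T^-2].
Pr (pressure) has dimensions [L^-1 M T^-2].

Left side: [L^3]
Right side: [L^2]

The two sides have different dimensions, so the equation is NOT dimensionally consistent.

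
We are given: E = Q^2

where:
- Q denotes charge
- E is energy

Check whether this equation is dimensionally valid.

No

Q (charge) has dimensions [I T].
E (energy) has dimensions [L^2 M T^-2].

Left side: [L^2 M T^-2]
Right side: [I^2 T^2]

The two sides have different dimensions, so the equation is NOT dimensionally consistent.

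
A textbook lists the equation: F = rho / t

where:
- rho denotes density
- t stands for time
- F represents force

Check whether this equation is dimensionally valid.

No

rho (density) has dimensions [L^-3 M].
t (time) has dimensions [T].
F (force) has dimensions [L M T^-2].

Left side: [L M T^-2]
Right side: [L^-3 M T^-1]

The two sides have different dimensions, so the equation is NOT dimensionally consistent.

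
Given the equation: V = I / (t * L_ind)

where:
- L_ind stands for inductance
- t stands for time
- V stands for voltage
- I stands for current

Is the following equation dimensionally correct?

No

L_ind (inductance) has dimensions [I^-2 L^2 M T^-2].
t (time) has dimensions [T].
V (voltage) has dimensions [I^-1 L^2 M T^-3].
I (current) has dimensions [I].

Left side: [I^-1 L^2 M T^-3]
Right side: [I^3 L^-2 M^-1 T]

The two sides have different dimensions, so the equation is NOT dimensionally consistent.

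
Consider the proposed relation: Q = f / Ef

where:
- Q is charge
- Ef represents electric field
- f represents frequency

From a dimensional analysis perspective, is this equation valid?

No

Q (charge) has dimensions [I T].
Ef (electric field) has dimensions [I^-1 L M T^-3].
f (frequency) has dimensions [T^-1].

Left side: [I T]
Right side: [I L^-1 M^-1 T^2]

The two sides have different dimensions, so the equation is NOT dimensionally consistent.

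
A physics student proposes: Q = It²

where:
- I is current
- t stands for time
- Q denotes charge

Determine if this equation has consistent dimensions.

No

I (current) has dimensions [I].
t (time) has dimensions [T].
Q (charge) has dimensions [I T].

Left side: [I T]
Right side: [I T^2]

The two sides have different dimensions, so the equation is NOT dimensionally consistent.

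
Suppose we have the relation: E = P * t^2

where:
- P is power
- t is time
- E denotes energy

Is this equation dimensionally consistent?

No

P (power) has dimensions [L^2 M T^-3].
t (time) has dimensions [T].
E (energy) has dimensions [L^2 M T^-2].

Left side: [L^2 M T^-2]
Right side: [L^2 M T^-1]

The two sides have different dimensions, so the equation is NOT dimensionally consistent.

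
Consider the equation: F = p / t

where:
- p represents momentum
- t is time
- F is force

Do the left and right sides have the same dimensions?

Yes

p (momentum) has dimensions [L M T^-1].
t (time) has dimensions [T].
F (force) has dimensions [L M T^-2].

Left side: [L M T^-2]
Right side: [L M T^-2]

Both sides have the same dimensions, so the equation is dimensionally consistent.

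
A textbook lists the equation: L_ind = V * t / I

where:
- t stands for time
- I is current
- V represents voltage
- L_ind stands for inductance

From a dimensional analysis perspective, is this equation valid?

Yes

t (time) has dimensions [T].
I (current) has dimensions [I].
V (voltage) has dimensions [I^-1 L^2 M T^-3].
L_ind (inductance) has dimensions [I^-2 L^2 M T^-2].

Left side: [I^-2 L^2 M T^-2]
Right side: [I^-2 L^2 M T^-2]

Both sides have the same dimensions, so the equation is dimensionally consistent.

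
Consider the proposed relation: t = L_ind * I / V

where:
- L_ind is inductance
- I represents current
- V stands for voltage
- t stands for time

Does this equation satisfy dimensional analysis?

Yes

L_ind (inductance) has dimensions [I^-2 L^2 M T^-2].
I (current) has dimensions [I].
V (voltage) has dimensions [I^-1 L^2 M T^-3].
t (time) has dimensions [T].

Left side: [T]
Right side: [T]

Both sides have the same dimensions, so the equation is dimensionally consistent.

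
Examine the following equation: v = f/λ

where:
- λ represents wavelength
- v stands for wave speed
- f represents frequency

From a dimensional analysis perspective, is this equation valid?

No

λ (wavelength) has dimensions [L].
v (wave speed) has dimensions [L T^-1].
f (frequency) has dimensions [T^-1].

Left side: [L T^-1]
Right side: [L^-1 T^-1]

The two sides have different dimensions, so the equation is NOT dimensionally consistent.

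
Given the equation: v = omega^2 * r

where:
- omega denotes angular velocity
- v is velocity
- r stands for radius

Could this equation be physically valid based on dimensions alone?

No

omega (angular velocity) has dimensions [T^-1].
v (velocity) has dimensions [L T^-1].
r (radius) has dimensions [L].

Left side: [L T^-1]
Right side: [L T^-2]

The two sides have different dimensions, so the equation is NOT dimensionally consistent.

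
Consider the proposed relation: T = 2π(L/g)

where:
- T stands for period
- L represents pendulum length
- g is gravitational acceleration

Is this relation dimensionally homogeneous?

No

T (period) has dimensions [T].
L (pendulum length) has dimensions [L].
g (gravitational acceleration) has dimensions [L T^-2].

Left side: [T]
Right side: [T^2]

The two sides have different dimensions, so the equation is NOT dimensionally consistent.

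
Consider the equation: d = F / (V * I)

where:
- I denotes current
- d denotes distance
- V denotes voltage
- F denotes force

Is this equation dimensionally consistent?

No

I (current) has dimensions [I].
d (distance) has dimensions [L].
V (voltage) has dimensions [I^-1 L^2 M T^-3].
F (force) has dimensions [L M T^-2].

Left side: [L]
Right side: [L^-1 T]

The two sides have different dimensions, so the equation is NOT dimensionally consistent.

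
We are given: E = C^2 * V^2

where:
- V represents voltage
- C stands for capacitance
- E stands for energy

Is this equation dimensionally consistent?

No

V (voltage) has dimensions [I^-1 L^2 M T^-3].
C (capacitance) has dimensions [I^2 L^-2 M^-1 T^4].
E (energy) has dimensions [L^2 M T^-2].

Left side: [L^2 M T^-2]
Right side: [I^2 T^2]

The two sides have different dimensions, so the equation is NOT dimensionally consistent.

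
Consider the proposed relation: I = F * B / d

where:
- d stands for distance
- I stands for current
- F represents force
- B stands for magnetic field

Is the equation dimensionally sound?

No

d (distance) has dimensions [L].
I (current) has dimensions [I].
F (force) has dimensions [L M T^-2].
B (magnetic field) has dimensions [I^-1 M T^-2].

Left side: [I]
Right side: [I^-1 M^2 T^-4]

The two sides have different dimensions, so the equation is NOT dimensionally consistent.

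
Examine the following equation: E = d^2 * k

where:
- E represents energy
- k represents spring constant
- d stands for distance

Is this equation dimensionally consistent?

Yes

E (energy) has dimensions [L^2 M T^-2].
k (spring constant) has dimensions [M T^-2].
d (distance) has dimensions [L].

Left side: [L^2 M T^-2]
Right side: [L^2 M T^-2]

Both sides have the same dimensions, so the equation is dimensionally consistent.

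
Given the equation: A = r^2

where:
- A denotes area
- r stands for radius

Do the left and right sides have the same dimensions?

Yes

A (area) has dimensions [L^2].
r (radius) has dimensions [L].

Left side: [L^2]
Right side: [L^2]

Both sides have the same dimensions, so the equation is dimensionally consistent.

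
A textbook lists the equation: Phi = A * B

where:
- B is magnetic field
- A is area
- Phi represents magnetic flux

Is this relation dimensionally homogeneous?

Yes

B (magnetic field) has dimensions [I^-1 M T^-2].
A (area) has dimensions [L^2].
Phi (magnetic flux) has dimensions [I^-1 L^2 M T^-2].

Left side: [I^-1 L^2 M T^-2]
Right side: [I^-1 L^2 M T^-2]

Both sides have the same dimensions, so the equation is dimensionally consistent.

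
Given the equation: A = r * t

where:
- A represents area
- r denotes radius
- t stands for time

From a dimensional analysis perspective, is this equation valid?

No

A (area) has dimensions [L^2].
r (radius) has dimensions [L].
t (time) has dimensions [T].

Left side: [L^2]
Right side: [L T]

The two sides have different dimensions, so the equation is NOT dimensionally consistent.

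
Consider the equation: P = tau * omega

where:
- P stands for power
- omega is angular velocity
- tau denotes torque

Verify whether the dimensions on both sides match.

Yes

P (power) has dimensions [L^2 M T^-3].
omega (angular velocity) has dimensions [T^-1].
tau (torque) has dimensions [L^2 M T^-2].

Left side: [L^2 M T^-3]
Right side: [L^2 M T^-3]

Both sides have the same dimensions, so the equation is dimensionally consistent.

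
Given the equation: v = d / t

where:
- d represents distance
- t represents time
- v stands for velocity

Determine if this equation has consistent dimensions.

Yes

d (distance) has dimensions [L].
t (time) has dimensions [T].
v (velocity) has dimensions [L T^-1].

Left side: [L T^-1]
Right side: [L T^-1]

Both sides have the same dimensions, so the equation is dimensionally consistent.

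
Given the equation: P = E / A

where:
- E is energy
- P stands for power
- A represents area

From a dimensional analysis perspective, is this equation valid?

No

E (energy) has dimensions [L^2 M T^-2].
P (power) has dimensions [L^2 M T^-3].
A (area) has dimensions [L^2].

Left side: [L^2 M T^-3]
Right side: [M T^-2]

The two sides have different dimensions, so the equation is NOT dimensionally consistent.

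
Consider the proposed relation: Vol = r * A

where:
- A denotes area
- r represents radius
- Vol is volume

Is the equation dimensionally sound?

Yes

A (area) has dimensions [L^2].
r (radius) has dimensions [L].
Vol (volume) has dimensions [L^3].

Left side: [L^3]
Right side: [L^3]

Both sides have the same dimensions, so the equation is dimensionally consistent.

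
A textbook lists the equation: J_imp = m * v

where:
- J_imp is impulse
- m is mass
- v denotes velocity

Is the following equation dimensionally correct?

Yes

J_imp (impulse) has dimensions [L M T^-1].
m (mass) has dimensions [M].
v (velocity) has dimensions [L T^-1].

Left side: [L M T^-1]
Right side: [L M T^-1]

Both sides have the same dimensions, so the equation is dimensionally consistent.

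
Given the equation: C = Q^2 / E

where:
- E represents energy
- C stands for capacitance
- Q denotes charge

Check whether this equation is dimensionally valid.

Yes

E (energy) has dimensions [L^2 M T^-2].
C (capacitance) has dimensions [I^2 L^-2 M^-1 T^4].
Q (charge) has dimensions [I T].

Left side: [I^2 L^-2 M^-1 T^4]
Right side: [I^2 L^-2 M^-1 T^4]

Both sides have the same dimensions, so the equation is dimensionally consistent.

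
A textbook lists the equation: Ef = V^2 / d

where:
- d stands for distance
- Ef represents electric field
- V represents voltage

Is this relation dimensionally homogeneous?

No

d (distance) has dimensions [L].
Ef (electric field) has dimensions [I^-1 L M T^-3].
V (voltage) has dimensions [I^-1 L^2 M T^-3].

Left side: [I^-1 L M T^-3]
Right side: [I^-2 L^3 M^2 T^-6]

The two sides have different dimensions, so the equation is NOT dimensionally consistent.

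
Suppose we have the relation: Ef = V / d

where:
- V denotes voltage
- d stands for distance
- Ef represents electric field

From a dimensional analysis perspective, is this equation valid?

Yes

V (voltage) has dimensions [I^-1 L^2 M T^-3].
d (distance) has dimensions [L].
Ef (electric field) has dimensions [I^-1 L M T^-3].

Left side: [I^-1 L M T^-3]
Right side: [I^-1 L M T^-3]

Both sides have the same dimensions, so the equation is dimensionally consistent.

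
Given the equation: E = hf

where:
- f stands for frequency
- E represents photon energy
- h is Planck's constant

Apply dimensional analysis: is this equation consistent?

Yes

f (frequency) has dimensions [T^-1].
E (photon energy) has dimensions [L^2 M T^-2].
h (Planck's constant) has dimensions [L^2 M T^-1].

Left side: [L^2 M T^-2]
Right side: [L^2 M T^-2]

Both sides have the same dimensions, so the equation is dimensionally consistent.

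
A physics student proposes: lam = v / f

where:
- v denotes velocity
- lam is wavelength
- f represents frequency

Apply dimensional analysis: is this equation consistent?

Yes

v (velocity) has dimensions [L T^-1].
lam (wavelength) has dimensions [L].
f (frequency) has dimensions [T^-1].

Left side: [L]
Right side: [L]

Both sides have the same dimensions, so the equation is dimensionally consistent.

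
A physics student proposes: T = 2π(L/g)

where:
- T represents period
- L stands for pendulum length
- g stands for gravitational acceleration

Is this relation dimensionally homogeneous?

No

T (period) has dimensions [T].
L (pendulum length) has dimensions [L].
g (gravitational acceleration) has dimensions [L T^-2].

Left side: [T]
Right side: [T^2]

The two sides have different dimensions, so the equation is NOT dimensionally consistent.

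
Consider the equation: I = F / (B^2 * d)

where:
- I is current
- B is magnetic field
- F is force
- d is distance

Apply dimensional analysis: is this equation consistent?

No

I (current) has dimensions [I].
B (magnetic field) has dimensions [I^-1 M T^-2].
F (force) has dimensions [L M T^-2].
d (distance) has dimensions [L].

Left side: [I]
Right side: [I^2 M^-1 T^2]

The two sides have different dimensions, so the equation is NOT dimensionally consistent.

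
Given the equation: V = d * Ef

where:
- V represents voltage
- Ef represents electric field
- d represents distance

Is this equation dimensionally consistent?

Yes

V (voltage) has dimensions [I^-1 L^2 M T^-3].
Ef (electric field) has dimensions [I^-1 L M T^-3].
d (distance) has dimensions [L].

Left side: [I^-1 L^2 M T^-3]
Right side: [I^-1 L^2 M T^-3]

Both sides have the same dimensions, so the equation is dimensionally consistent.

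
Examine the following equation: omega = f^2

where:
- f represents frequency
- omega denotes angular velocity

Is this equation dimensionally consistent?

No

f (frequency) has dimensions [T^-1].
omega (angular velocity) has dimensions [T^-1].

Left side: [T^-1]
Right side: [T^-2]

The two sides have different dimensions, so the equation is NOT dimensionally consistent.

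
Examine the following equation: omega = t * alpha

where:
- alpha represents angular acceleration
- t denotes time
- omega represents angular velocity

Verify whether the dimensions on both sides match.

Yes

alpha (angular acceleration) has dimensions [T^-2].
t (time) has dimensions [T].
omega (angular velocity) has dimensions [T^-1].

Left side: [T^-1]
Right side: [T^-1]

Both sides have the same dimensions, so the equation is dimensionally consistent.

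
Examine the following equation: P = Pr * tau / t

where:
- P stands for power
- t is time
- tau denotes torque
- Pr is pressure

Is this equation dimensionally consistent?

No

P (power) has dimensions [L^2 M T^-3].
t (time) has dimensions [T].
tau (torque) has dimensions [L^2 M T^-2].
Pr (pressure) has dimensions [L^-1 M T^-2].

Left side: [L^2 M T^-3]
Right side: [L M^2 T^-5]

The two sides have different dimensions, so the equation is NOT dimensionally consistent.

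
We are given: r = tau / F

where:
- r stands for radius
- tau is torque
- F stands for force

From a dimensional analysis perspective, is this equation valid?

Yes

r (radius) has dimensions [L].
tau (torque) has dimensions [L^2 M T^-2].
F (force) has dimensions [L M T^-2].

Left side: [L]
Right side: [L]

Both sides have the same dimensions, so the equation is dimensionally consistent.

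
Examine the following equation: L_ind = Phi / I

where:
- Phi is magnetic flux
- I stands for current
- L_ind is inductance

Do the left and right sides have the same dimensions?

Yes

Phi (magnetic flux) has dimensions [I^-1 L^2 M T^-2].
I (current) has dimensions [I].
L_ind (inductance) has dimensions [I^-2 L^2 M T^-2].

Left side: [I^-2 L^2 M T^-2]
Right side: [I^-2 L^2 M T^-2]

Both sides have the same dimensions, so the equation is dimensionally consistent.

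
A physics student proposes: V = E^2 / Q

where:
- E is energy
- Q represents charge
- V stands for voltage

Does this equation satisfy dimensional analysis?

No

E (energy) has dimensions [L^2 M T^-2].
Q (charge) has dimensions [I T].
V (voltage) has dimensions [I^-1 L^2 M T^-3].

Left side: [I^-1 L^2 M T^-3]
Right side: [I^-1 L^4 M^2 T^-5]

The two sides have different dimensions, so the equation is NOT dimensionally consistent.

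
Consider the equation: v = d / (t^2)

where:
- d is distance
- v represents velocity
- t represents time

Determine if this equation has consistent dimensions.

No

d (distance) has dimensions [L].
v (velocity) has dimensions [L T^-1].
t (time) has dimensions [T].

Left side: [L T^-1]
Right side: [L T^-2]

The two sides have different dimensions, so the equation is NOT dimensionally consistent.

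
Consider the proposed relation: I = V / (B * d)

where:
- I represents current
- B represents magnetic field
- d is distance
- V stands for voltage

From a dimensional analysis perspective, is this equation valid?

No

I (current) has dimensions [I].
B (magnetic field) has dimensions [I^-1 M T^-2].
d (distance) has dimensions [L].
V (voltage) has dimensions [I^-1 L^2 M T^-3].

Left side: [I]
Right side: [L T^-1]

The two sides have different dimensions, so the equation is NOT dimensionally consistent.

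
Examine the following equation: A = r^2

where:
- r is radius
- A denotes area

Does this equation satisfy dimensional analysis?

Yes

r (radius) has dimensions [L].
A (area) has dimensions [L^2].

Left side: [L^2]
Right side: [L^2]

Both sides have the same dimensions, so the equation is dimensionally consistent.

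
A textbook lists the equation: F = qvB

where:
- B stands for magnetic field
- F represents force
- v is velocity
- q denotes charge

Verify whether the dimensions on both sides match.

Yes

B (magnetic field) has dimensions [I^-1 M T^-2].
F (force) has dimensions [L M T^-2].
v (velocity) has dimensions [L T^-1].
q (charge) has dimensions [I T].

Left side: [L M T^-2]
Right side: [L M T^-2]

Both sides have the same dimensions, so the equation is dimensionally consistent.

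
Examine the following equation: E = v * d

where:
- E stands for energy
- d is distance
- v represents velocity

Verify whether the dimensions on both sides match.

No

E (energy) has dimensions [L^2 M T^-2].
d (distance) has dimensions [L].
v (velocity) has dimensions [L T^-1].

Left side: [L^2 M T^-2]
Right side: [L^2 T^-1]

The two sides have different dimensions, so the equation is NOT dimensionally consistent.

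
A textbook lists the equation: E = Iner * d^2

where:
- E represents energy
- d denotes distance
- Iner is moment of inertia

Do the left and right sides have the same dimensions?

No

E (energy) has dimensions [L^2 M T^-2].
d (distance) has dimensions [L].
Iner (moment of inertia) has dimensions [L^2 M].

Left side: [L^2 M T^-2]
Right side: [L^4 M]

The two sides have different dimensions, so the equation is NOT dimensionally consistent.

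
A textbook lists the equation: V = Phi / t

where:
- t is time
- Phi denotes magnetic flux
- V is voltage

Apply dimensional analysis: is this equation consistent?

Yes

t (time) has dimensions [T].
Phi (magnetic flux) has dimensions [I^-1 L^2 M T^-2].
V (voltage) has dimensions [I^-1 L^2 M T^-3].

Left side: [I^-1 L^2 M T^-3]
Right side: [I^-1 L^2 M T^-3]

Both sides have the same dimensions, so the equation is dimensionally consistent.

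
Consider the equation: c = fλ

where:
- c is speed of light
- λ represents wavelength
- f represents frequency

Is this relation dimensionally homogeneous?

Yes

c (speed of light) has dimensions [L T^-1].
λ (wavelength) has dimensions [L].
f (frequency) has dimensions [T^-1].

Left side: [L T^-1]
Right side: [L T^-1]

Both sides have the same dimensions, so the equation is dimensionally consistent.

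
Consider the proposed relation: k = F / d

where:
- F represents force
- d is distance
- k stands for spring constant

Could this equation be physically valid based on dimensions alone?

Yes

F (force) has dimensions [L M T^-2].
d (distance) has dimensions [L].
k (spring constant) has dimensions [M T^-2].

Left side: [M T^-2]
Right side: [M T^-2]

Both sides have the same dimensions, so the equation is dimensionally consistent.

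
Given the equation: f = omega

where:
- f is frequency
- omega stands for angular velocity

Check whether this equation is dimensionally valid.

Yes

f (frequency) has dimensions [T^-1].
omega (angular velocity) has dimensions [T^-1].

Left side: [T^-1]
Right side: [T^-1]

Both sides have the same dimensions, so the equation is dimensionally consistent.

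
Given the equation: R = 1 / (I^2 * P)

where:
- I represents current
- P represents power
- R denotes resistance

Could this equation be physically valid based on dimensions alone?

No

I (current) has dimensions [I].
P (power) has dimensions [L^2 M T^-3].
R (resistance) has dimensions [I^-2 L^2 M T^-3].

Left side: [I^-2 L^2 M T^-3]
Right side: [I^-2 L^-2 M^-1 T^3]

The two sides have different dimensions, so the equation is NOT dimensionally consistent.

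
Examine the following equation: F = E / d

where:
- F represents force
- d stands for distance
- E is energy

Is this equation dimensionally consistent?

Yes

F (force) has dimensions [L M T^-2].
d (distance) has dimensions [L].
E (energy) has dimensions [L^2 M T^-2].

Left side: [L M T^-2]
Right side: [L M T^-2]

Both sides have the same dimensions, so the equation is dimensionally consistent.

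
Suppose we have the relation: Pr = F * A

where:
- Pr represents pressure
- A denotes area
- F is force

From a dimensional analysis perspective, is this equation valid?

No

Pr (pressure) has dimensions [L^-1 M T^-2].
A (area) has dimensions [L^2].
F (force) has dimensions [L M T^-2].

Left side: [L^-1 M T^-2]
Right side: [L^3 M T^-2]

The two sides have different dimensions, so the equation is NOT dimensionally consistent.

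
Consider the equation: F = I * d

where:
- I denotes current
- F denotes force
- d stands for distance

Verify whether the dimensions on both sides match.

No

I (current) has dimensions [I].
F (force) has dimensions [L M T^-2].
d (distance) has dimensions [L].

Left side: [L M T^-2]
Right side: [I L]

The two sides have different dimensions, so the equation is NOT dimensionally consistent.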